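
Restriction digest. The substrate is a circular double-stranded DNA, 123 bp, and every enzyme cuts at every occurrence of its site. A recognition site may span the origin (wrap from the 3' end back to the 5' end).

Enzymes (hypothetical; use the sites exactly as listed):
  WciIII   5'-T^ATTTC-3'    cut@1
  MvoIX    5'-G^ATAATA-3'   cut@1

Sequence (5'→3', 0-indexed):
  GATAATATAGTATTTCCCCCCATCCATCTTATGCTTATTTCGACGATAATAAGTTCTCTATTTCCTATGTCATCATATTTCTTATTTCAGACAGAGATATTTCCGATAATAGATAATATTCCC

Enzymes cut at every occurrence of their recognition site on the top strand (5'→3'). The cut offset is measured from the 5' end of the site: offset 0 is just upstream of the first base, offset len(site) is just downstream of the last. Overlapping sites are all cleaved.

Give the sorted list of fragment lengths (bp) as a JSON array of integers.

[7,7,7,9,10,12,14,15,17,25]

Site scan:
  WciIII (TATTTC, off=1): starts [10, 35, 58, 75, 82, 97] → cuts [11, 36, 59, 76, 83, 98]
  MvoIX (GATAATA, off=1): starts [0, 44, 104, 111] → cuts [1, 45, 105, 112]

All cut coordinates (distinct, sorted): [1, 11, 36, 45, 59, 76, 83, 98, 105, 112]

Fragment lengths:
  1→11: 10 bp
  11→36: 25 bp
  36→45: 9 bp
  45→59: 14 bp
  59→76: 17 bp
  76→83: 7 bp
  83→98: 15 bp
  98→105: 7 bp
  105→112: 7 bp
  112→1 (wrap): 123-112+1 = 12 bp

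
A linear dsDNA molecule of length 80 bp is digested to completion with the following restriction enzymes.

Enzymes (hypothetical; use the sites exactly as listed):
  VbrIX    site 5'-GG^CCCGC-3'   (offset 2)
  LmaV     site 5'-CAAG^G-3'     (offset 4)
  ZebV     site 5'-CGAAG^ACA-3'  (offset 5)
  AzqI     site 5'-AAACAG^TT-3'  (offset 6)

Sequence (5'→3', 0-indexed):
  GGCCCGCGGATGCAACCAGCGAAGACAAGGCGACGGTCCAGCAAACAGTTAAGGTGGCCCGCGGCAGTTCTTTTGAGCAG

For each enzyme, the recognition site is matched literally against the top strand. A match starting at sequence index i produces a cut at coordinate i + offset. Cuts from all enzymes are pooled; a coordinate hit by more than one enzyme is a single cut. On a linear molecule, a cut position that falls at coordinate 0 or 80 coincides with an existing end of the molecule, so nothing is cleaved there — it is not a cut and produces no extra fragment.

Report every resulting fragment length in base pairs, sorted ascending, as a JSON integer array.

Per-enzyme occurrences:
  VbrIX GGCCCGC/2: at [0, 55] ⇒ [2, 57]
  LmaV CAAGG/4: at [25] ⇒ [29]
  ZebV CGAAGACA/5: at [19] ⇒ [24]
  AzqI AAACAGTT/6: at [42] ⇒ [48]

Pooled cuts: [2, 24, 29, 48, 57]

Fragment lengths:
  [0,2): 2 bp
  [2,24): 22 bp
  [24,29): 5 bp
  [29,48): 19 bp
  [48,57): 9 bp
  [57,80): 23 bp

[2,5,9,19,22,23]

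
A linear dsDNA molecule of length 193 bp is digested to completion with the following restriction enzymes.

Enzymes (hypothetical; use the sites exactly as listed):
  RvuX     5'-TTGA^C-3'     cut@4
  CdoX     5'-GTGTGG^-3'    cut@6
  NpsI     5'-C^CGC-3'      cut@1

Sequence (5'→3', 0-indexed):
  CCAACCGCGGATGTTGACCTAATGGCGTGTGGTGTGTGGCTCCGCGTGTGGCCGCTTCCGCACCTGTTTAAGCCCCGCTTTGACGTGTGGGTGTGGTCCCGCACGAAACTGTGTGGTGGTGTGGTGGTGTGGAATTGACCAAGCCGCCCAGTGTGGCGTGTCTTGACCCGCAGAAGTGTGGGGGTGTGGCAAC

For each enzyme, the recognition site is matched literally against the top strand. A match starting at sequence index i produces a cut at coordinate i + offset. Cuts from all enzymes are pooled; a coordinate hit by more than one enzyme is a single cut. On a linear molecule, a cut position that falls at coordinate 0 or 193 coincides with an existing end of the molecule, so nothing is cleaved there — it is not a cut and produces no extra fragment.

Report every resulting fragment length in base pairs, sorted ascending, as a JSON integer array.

Per-enzyme occurrences:
  RvuX TTGAC/4: at [13, 79, 134, 162] ⇒ [17, 83, 138, 166]
  CdoX GTGTGG/6: at [26, 33, 45, 84, 90, 110, 118, 126, 150, 175, 183] ⇒ [32, 39, 51, 90, 96, 116, 124, 132, 156, 181, 189]
  NpsI CCGC/1: at [4, 41, 51, 57, 74, 98, 143, 167] ⇒ [5, 42, 52, 58, 75, 99, 144, 168]

Pooled cuts: [5, 17, 32, 39, 42, 51, 52, 58, 75, 83, 90, 96, 99, 116, 124, 132, 138, 144, 156, 166, 168, 181, 189]

Fragment lengths:
  [0,5): 5 bp
  [5,17): 12 bp
  [17,32): 15 bp
  [32,39): 7 bp
  [39,42): 3 bp
  [42,51): 9 bp
  [51,52): 1 bp
  [52,58): 6 bp
  [58,75): 17 bp
  [75,83): 8 bp
  [83,90): 7 bp
  [90,96): 6 bp
  [96,99): 3 bp
  [99,116): 17 bp
  [116,124): 8 bp
  [124,132): 8 bp
  [132,138): 6 bp
  [138,144): 6 bp
  [144,156): 12 bp
  [156,166): 10 bp
  [166,168): 2 bp
  [168,181): 13 bp
  [181,189): 8 bp
  [189,193): 4 bp

[1,2,3,3,4,5,6,6,6,6,7,7,8,8,8,8,9,10,12,12,13,15,17,17]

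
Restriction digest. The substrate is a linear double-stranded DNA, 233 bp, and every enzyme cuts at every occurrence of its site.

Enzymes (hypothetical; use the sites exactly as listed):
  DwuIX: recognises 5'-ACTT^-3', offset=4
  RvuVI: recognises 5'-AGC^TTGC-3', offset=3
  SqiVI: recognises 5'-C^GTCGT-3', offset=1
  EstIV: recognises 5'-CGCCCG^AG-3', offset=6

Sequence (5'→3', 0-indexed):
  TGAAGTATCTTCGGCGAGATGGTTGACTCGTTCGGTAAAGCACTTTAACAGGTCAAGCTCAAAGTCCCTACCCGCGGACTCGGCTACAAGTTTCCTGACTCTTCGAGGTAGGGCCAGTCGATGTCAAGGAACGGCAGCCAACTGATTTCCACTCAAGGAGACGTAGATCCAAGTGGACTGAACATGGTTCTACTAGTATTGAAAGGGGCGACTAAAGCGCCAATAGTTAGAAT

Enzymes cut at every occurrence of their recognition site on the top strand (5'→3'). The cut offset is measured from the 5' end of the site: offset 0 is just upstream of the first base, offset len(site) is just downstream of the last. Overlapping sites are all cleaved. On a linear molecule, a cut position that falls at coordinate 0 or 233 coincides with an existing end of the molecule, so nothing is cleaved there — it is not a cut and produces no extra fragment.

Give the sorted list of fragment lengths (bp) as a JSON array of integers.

Site scan:
  DwuIX (ACTT, off=4): starts [41] → cuts [45]
  RvuVI (AGCTTGC, off=3): no sites
  SqiVI (CGTCGT, off=1): no sites
  EstIV (CGCCCGAG, off=6): no sites

Pooled cuts: [45]

Fragment lengths:
  [0,45): 45 bp
  [45,233): 188 bp

[45,188]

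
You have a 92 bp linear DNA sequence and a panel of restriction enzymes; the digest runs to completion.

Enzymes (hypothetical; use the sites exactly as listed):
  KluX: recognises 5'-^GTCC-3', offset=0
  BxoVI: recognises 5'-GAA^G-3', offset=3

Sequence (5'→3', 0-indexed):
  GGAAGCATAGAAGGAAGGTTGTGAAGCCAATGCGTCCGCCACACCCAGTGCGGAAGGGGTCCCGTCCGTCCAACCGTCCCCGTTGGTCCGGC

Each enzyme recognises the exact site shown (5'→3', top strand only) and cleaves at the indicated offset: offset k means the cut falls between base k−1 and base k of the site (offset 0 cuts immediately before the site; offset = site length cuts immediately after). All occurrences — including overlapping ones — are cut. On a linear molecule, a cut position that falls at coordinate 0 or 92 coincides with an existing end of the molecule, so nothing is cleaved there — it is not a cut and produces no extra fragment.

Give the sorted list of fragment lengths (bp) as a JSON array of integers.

Scan for sites:
  KluX GTCC/0: at [33, 58, 63, 67, 75, 85] ⇒ [33, 58, 63, 67, 75, 85]
  BxoVI GAAG/3: at [1, 9, 13, 22, 52] ⇒ [4, 12, 16, 25, 55]

All cut coordinates (distinct, sorted): [4, 12, 16, 25, 33, 55, 58, 63, 67, 75, 85]

Fragments:
  [0,4): 4 bp
  [4,12): 8 bp
  [12,16): 4 bp
  [16,25): 9 bp
  [25,33): 8 bp
  [33,55): 22 bp
  [55,58): 3 bp
  [58,63): 5 bp
  [63,67): 4 bp
  [67,75): 8 bp
  [75,85): 10 bp
  [85,92): 7 bp

[3,4,4,4,5,7,8,8,8,9,10,22]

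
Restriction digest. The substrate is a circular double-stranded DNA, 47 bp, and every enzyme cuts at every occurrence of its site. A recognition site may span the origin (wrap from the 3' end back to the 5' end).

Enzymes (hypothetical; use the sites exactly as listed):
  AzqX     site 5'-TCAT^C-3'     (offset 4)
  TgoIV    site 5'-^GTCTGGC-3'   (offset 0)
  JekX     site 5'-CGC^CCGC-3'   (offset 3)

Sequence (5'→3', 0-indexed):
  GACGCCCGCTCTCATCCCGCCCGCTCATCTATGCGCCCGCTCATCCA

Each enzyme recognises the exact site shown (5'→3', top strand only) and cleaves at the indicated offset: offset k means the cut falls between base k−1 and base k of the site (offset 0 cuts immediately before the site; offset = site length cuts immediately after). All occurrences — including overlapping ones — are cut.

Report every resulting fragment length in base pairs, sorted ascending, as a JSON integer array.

[5,8,8,8,8,10]

Per-enzyme occurrences:
  AzqX (TCATC, off=4): starts [11, 24, 40] → cuts [15, 28, 44]
  TgoIV (GTCTGGC, off=0): no sites
  JekX (CGCCCGC, off=3): starts [2, 17, 33] → cuts [5, 20, 36]

Pooled cuts: [5, 15, 20, 28, 36, 44]

Fragments:
  5→15: 10 bp
  15→20: 5 bp
  20→28: 8 bp
  28→36: 8 bp
  36→44: 8 bp
  44→5 (wrap): 47-44+5 = 8 bp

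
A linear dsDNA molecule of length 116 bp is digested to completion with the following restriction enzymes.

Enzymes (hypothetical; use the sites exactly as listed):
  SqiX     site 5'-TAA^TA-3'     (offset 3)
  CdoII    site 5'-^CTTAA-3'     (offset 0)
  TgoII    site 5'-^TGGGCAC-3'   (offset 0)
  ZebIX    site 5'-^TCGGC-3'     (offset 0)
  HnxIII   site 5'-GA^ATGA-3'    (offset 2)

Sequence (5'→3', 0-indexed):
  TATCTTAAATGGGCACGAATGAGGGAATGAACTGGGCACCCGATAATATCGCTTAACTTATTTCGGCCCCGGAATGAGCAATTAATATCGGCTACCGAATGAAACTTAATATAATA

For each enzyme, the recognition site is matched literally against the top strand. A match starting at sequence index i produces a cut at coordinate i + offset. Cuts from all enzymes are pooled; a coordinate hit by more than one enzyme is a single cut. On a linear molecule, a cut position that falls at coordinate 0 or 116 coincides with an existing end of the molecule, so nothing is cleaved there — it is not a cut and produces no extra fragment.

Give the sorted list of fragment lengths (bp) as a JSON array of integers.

[2,2,3,5,5,5,6,6,6,8,9,11,11,11,12,14]

Site scan:
  SqiX (TAATA, off=3): starts [43, 82, 106, 111] → cuts [46, 85, 109, 114]
  CdoII (CTTAA, off=0): starts [3, 51, 104] → cuts [3, 51, 104]
  TgoII (TGGGCAC, off=0): starts [9, 32] → cuts [9, 32]
  ZebIX (TCGGC, off=0): starts [62, 87] → cuts [62, 87]
  HnxIII (GAATGA, off=2): starts [16, 24, 71, 96] → cuts [18, 26, 73, 98]

All cut coordinates (distinct, sorted): [3, 9, 18, 26, 32, 46, 51, 62, 73, 85, 87, 98, 104, 109, 114]

Fragment lengths:
  [0,3): 3 bp
  [3,9): 6 bp
  [9,18): 9 bp
  [18,26): 8 bp
  [26,32): 6 bp
  [32,46): 14 bp
  [46,51): 5 bp
  [51,62): 11 bp
  [62,73): 11 bp
  [73,85): 12 bp
  [85,87): 2 bp
  [87,98): 11 bp
  [98,104): 6 bp
  [104,109): 5 bp
  [109,114): 5 bp
  [114,116): 2 bp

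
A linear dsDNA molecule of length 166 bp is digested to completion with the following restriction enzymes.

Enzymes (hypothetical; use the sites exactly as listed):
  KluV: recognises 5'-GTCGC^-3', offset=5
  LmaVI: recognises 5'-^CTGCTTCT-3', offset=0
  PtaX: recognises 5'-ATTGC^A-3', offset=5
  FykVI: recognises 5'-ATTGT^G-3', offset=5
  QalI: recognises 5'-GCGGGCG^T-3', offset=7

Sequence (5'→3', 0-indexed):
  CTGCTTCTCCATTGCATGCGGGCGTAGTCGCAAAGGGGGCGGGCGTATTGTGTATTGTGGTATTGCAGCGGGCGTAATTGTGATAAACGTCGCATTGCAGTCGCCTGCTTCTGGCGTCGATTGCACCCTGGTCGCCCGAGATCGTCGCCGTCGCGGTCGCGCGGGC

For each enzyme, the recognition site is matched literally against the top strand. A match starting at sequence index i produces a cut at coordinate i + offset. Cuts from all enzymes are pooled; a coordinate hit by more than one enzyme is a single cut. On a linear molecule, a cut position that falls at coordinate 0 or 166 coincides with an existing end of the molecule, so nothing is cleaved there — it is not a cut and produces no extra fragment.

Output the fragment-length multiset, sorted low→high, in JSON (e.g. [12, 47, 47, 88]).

[5,6,6,6,6,6,7,7,7,8,8,9,11,12,13,14,15,20]

Site scan:
  KluV (GTCGC, off=5): starts [26, 88, 99, 130, 143, 149, 155] → cuts [31, 93, 104, 135, 148, 154, 160]
  LmaVI (CTGCTTCT, off=0): starts [0, 104] → cuts [104] (position 0 is a terminus of the linear molecule — no cut)
  PtaX (ATTGCA, off=5): starts [10, 61, 93, 119] → cuts [15, 66, 98, 124]
  FykVI (ATTGTG, off=5): starts [46, 53, 76] → cuts [51, 58, 81]
  QalI (GCGGGCGT, off=7): starts [17, 38, 67] → cuts [24, 45, 74]

Pooled cuts: [15, 24, 31, 45, 51, 58, 66, 74, 81, 93, 98, 104, 124, 135, 148, 154, 160]

Fragments:
  [0,15): 15 bp
  [15,24): 9 bp
  [24,31): 7 bp
  [31,45): 14 bp
  [45,51): 6 bp
  [51,58): 7 bp
  [58,66): 8 bp
  [66,74): 8 bp
  [74,81): 7 bp
  [81,93): 12 bp
  [93,98): 5 bp
  [98,104): 6 bp
  [104,124): 20 bp
  [124,135): 11 bp
  [135,148): 13 bp
  [148,154): 6 bp
  [154,160): 6 bp
  [160,166): 6 bp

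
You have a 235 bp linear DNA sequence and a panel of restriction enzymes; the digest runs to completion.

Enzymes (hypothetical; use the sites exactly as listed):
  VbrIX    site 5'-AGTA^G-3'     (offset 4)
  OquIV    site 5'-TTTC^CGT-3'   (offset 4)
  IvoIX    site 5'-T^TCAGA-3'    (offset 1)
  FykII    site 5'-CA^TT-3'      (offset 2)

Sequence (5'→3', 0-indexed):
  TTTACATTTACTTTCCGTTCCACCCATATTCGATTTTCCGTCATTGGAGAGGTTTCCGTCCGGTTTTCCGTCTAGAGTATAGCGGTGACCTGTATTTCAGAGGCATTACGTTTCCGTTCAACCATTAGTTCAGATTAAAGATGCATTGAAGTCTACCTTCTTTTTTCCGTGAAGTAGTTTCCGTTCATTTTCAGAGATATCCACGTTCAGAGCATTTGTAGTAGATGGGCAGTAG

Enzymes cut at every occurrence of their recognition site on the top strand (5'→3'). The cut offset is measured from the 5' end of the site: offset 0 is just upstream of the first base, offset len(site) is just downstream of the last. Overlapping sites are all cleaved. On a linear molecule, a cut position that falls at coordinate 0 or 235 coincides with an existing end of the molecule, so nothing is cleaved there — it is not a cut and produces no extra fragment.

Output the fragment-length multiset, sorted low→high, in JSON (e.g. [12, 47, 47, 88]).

[1,3,5,5,5,6,6,8,9,9,9,9,9,10,11,12,13,16,16,22,23,28]

Site scan:
  VbrIX (AGTAG, off=4): starts [172, 219, 230] → cuts [176, 223, 234]
  OquIV (TTTCCGT, off=4): starts [11, 34, 52, 64, 110, 163, 177] → cuts [15, 38, 56, 68, 114, 167, 181]
  IvoIX (TTCAGA, off=1): starts [95, 128, 189, 205] → cuts [96, 129, 190, 206]
  FykII (CATT, off=2): starts [4, 41, 103, 122, 143, 185, 212] → cuts [6, 43, 105, 124, 145, 187, 214]

All cut coordinates (distinct, sorted): [6, 15, 38, 43, 56, 68, 96, 105, 114, 124, 129, 145, 167, 176, 181, 187, 190, 206, 214, 223, 234]

Fragments:
  [0,6): 6 bp
  [6,15): 9 bp
  [15,38): 23 bp
  [38,43): 5 bp
  [43,56): 13 bp
  [56,68): 12 bp
  [68,96): 28 bp
  [96,105): 9 bp
  [105,114): 9 bp
  [114,124): 10 bp
  [124,129): 5 bp
  [129,145): 16 bp
  [145,167): 22 bp
  [167,176): 9 bp
  [176,181): 5 bp
  [181,187): 6 bp
  [187,190): 3 bp
  [190,206): 16 bp
  [206,214): 8 bp
  [214,223): 9 bp
  [223,234): 11 bp
  [234,235): 1 bp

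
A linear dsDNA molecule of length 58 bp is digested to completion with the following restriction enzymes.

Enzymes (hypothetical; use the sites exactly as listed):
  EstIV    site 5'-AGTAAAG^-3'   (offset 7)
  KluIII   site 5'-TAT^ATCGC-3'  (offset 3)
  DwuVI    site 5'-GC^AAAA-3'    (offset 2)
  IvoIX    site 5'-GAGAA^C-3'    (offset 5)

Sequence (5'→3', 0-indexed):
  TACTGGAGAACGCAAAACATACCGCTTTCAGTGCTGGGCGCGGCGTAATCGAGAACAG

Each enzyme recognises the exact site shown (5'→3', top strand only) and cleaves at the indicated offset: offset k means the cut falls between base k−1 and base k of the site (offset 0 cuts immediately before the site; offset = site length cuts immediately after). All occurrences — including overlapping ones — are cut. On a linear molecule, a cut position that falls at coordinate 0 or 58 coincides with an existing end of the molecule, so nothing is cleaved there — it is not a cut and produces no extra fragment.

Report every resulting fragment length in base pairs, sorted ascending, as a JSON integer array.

[3,3,10,42]

Per-enzyme occurrences:
  EstIV (AGTAAAG, off=7): no sites
  KluIII (TATATCGC, off=3): no sites
  DwuVI (GCAAAA, off=2): starts [11] → cuts [13]
  IvoIX (GAGAAC, off=5): starts [5, 50] → cuts [10, 55]

All cut coordinates (distinct, sorted): [10, 13, 55]

Fragments:
  [0,10): 10 bp
  [10,13): 3 bp
  [13,55): 42 bp
  [55,58): 3 bp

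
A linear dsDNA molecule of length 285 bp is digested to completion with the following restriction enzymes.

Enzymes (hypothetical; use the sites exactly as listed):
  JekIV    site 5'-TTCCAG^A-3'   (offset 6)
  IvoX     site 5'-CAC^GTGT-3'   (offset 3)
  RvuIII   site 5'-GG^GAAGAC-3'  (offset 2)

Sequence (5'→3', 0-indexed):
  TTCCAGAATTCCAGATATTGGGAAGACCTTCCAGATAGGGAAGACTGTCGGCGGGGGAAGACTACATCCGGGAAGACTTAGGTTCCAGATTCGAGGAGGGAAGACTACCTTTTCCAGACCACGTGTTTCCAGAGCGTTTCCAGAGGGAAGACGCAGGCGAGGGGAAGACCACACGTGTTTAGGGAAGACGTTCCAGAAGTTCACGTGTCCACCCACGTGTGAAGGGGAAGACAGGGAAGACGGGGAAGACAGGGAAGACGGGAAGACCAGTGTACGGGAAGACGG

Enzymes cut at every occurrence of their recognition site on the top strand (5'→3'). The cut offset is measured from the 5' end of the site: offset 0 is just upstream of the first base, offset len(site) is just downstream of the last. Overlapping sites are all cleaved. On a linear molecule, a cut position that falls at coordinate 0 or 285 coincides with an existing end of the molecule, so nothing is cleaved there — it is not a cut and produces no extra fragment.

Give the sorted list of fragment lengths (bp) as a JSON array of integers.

Scan for sites:
  JekIV TTCCAGA/6: at [0, 8, 28, 82, 111, 126, 137, 190] ⇒ [6, 14, 34, 88, 117, 132, 143, 196]
  IvoX CACGTGT/3: at [119, 171, 201, 213] ⇒ [122, 174, 204, 216]
  RvuIII GGGAAGAC/2: at [19, 37, 54, 69, 97, 144, 161, 181, 224, 233, 242, 251, 259, 275] ⇒ [21, 39, 56, 71, 99, 146, 163, 183, 226, 235, 244, 253, 261, 277]

Pooled cuts: [6, 14, 21, 34, 39, 56, 71, 88, 99, 117, 122, 132, 143, 146, 163, 174, 183, 196, 204, 216, 226, 235, 244, 253, 261, 277]

Fragments:
  [0,6): 6 bp
  [6,14): 8 bp
  [14,21): 7 bp
  [21,34): 13 bp
  [34,39): 5 bp
  [39,56): 17 bp
  [56,71): 15 bp
  [71,88): 17 bp
  [88,99): 11 bp
  [99,117): 18 bp
  [117,122): 5 bp
  [122,132): 10 bp
  [132,143): 11 bp
  [143,146): 3 bp
  [146,163): 17 bp
  [163,174): 11 bp
  [174,183): 9 bp
  [183,196): 13 bp
  [196,204): 8 bp
  [204,216): 12 bp
  [216,226): 10 bp
  [226,235): 9 bp
  [235,244): 9 bp
  [244,253): 9 bp
  [253,261): 8 bp
  [261,277): 16 bp
  [277,285): 8 bp

[3,5,5,6,7,8,8,8,8,9,9,9,9,10,10,11,11,11,12,13,13,15,16,17,17,17,18]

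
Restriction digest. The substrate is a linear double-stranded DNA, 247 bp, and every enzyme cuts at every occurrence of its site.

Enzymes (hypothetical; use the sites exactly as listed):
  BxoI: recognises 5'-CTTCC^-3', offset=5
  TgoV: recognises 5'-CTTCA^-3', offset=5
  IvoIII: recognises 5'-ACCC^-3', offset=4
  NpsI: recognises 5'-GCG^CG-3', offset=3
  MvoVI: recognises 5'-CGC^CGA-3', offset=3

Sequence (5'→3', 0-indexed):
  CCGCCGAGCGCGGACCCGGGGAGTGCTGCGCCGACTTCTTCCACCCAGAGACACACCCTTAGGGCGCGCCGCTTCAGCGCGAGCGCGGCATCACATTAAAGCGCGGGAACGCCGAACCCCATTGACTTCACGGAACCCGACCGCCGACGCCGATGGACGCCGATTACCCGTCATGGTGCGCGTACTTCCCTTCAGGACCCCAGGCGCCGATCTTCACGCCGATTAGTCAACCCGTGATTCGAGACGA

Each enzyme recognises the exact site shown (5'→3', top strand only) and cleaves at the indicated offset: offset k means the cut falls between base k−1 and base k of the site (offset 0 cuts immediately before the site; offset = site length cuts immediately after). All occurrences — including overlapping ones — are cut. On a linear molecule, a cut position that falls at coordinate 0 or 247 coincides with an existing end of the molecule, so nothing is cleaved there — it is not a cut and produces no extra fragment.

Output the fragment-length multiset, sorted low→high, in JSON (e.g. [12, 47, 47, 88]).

Site scan:
  BxoI CTTCC/5: at [37, 184] ⇒ [42, 189]
  TgoV CTTCA/5: at [71, 125, 189, 211] ⇒ [76, 130, 194, 216]
  IvoIII ACCC/4: at [13, 42, 54, 115, 134, 165, 196, 229] ⇒ [17, 46, 58, 119, 138, 169, 200, 233]
  NpsI GCGCG/3: at [7, 63, 76, 82, 100, 177] ⇒ [10, 66, 79, 85, 103, 180]
  MvoVI CGCCGA/3: at [1, 28, 109, 141, 147, 157, 204, 216] ⇒ [4, 31, 112, 144, 150, 160, 207, 219]

All cut coordinates (distinct, sorted): [4, 10, 17, 31, 42, 46, 58, 66, 76, 79, 85, 103, 112, 119, 130, 138, 144, 150, 160, 169, 180, 189, 194, 200, 207, 216, 219, 233]

Fragment lengths:
  [0,4): 4 bp
  [4,10): 6 bp
  [10,17): 7 bp
  [17,31): 14 bp
  [31,42): 11 bp
  [42,46): 4 bp
  [46,58): 12 bp
  [58,66): 8 bp
  [66,76): 10 bp
  [76,79): 3 bp
  [79,85): 6 bp
  [85,103): 18 bp
  [103,112): 9 bp
  [112,119): 7 bp
  [119,130): 11 bp
  [130,138): 8 bp
  [138,144): 6 bp
  [144,150): 6 bp
  [150,160): 10 bp
  [160,169): 9 bp
  [169,180): 11 bp
  [180,189): 9 bp
  [189,194): 5 bp
  [194,200): 6 bp
  [200,207): 7 bp
  [207,216): 9 bp
  [216,219): 3 bp
  [219,233): 14 bp
  [233,247): 14 bp

[3,3,4,4,5,6,6,6,6,6,7,7,7,8,8,9,9,9,9,10,10,11,11,11,12,14,14,14,18]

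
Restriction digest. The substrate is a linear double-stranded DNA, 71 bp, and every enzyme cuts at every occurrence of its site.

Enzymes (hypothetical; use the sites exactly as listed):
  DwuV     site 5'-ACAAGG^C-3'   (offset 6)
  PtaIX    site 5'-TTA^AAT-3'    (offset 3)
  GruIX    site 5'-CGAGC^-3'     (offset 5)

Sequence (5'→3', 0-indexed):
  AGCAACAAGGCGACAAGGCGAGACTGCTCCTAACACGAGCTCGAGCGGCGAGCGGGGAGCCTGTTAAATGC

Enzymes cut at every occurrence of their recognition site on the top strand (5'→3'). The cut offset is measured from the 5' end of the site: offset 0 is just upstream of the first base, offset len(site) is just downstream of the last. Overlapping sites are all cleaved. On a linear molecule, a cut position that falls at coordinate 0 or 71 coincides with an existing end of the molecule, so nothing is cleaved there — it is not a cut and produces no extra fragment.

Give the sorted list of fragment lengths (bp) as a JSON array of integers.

[5,6,7,8,10,13,22]

Scan for sites:
  DwuV (ACAAGGC, off=6): starts [4, 12] → cuts [10, 18]
  PtaIX (TTAAAT, off=3): starts [63] → cuts [66]
  GruIX (CGAGC, off=5): starts [35, 41, 48] → cuts [40, 46, 53]

Pooled cuts: [10, 18, 40, 46, 53, 66]

Fragment lengths:
  [0,10): 10 bp
  [10,18): 8 bp
  [18,40): 22 bp
  [40,46): 6 bp
  [46,53): 7 bp
  [53,66): 13 bp
  [66,71): 5 bp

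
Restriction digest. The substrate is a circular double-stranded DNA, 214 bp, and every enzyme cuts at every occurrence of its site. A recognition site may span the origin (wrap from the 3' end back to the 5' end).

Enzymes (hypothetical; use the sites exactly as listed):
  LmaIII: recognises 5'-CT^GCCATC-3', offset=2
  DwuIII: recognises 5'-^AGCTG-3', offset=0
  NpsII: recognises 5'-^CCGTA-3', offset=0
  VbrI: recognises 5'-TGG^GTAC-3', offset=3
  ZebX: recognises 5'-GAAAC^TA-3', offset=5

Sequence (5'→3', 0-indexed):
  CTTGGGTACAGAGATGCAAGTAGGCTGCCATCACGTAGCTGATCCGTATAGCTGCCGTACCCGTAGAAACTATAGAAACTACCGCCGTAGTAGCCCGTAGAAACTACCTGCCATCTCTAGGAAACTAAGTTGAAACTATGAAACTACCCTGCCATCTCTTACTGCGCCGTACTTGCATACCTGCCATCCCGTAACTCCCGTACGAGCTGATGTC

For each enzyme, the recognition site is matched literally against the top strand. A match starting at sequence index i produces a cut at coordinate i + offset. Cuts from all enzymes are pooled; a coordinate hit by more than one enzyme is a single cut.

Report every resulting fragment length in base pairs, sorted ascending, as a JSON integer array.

Site scan:
  LmaIII CTGCCATC/2: at [24, 107, 148, 180] ⇒ [26, 109, 150, 182]
  DwuIII AGCTG/0: at [36, 49, 204] ⇒ [36, 49, 204]
  NpsII CCGTA/0: at [43, 54, 60, 84, 94, 166, 188, 197] ⇒ [43, 54, 60, 84, 94, 166, 188, 197]
  VbrI TGGGTAC/3: at [2] ⇒ [5]
  ZebX GAAACTA/5: at [65, 74, 99, 120, 131, 139] ⇒ [70, 79, 104, 125, 136, 144]

Pooled cuts: [5, 26, 36, 43, 49, 54, 60, 70, 79, 84, 94, 104, 109, 125, 136, 144, 150, 166, 182, 188, 197, 204]

Fragment lengths:
  5→26: 21 bp
  26→36: 10 bp
  36→43: 7 bp
  43→49: 6 bp
  49→54: 5 bp
  54→60: 6 bp
  60→70: 10 bp
  70→79: 9 bp
  79→84: 5 bp
  84→94: 10 bp
  94→104: 10 bp
  104→109: 5 bp
  109→125: 16 bp
  125→136: 11 bp
  136→144: 8 bp
  144→150: 6 bp
  150→166: 16 bp
  166→182: 16 bp
  182→188: 6 bp
  188→197: 9 bp
  197→204: 7 bp
  204→5 (wrap): 214-204+5 = 15 bp

[5,5,5,6,6,6,6,7,7,8,9,9,10,10,10,10,11,15,16,16,16,21]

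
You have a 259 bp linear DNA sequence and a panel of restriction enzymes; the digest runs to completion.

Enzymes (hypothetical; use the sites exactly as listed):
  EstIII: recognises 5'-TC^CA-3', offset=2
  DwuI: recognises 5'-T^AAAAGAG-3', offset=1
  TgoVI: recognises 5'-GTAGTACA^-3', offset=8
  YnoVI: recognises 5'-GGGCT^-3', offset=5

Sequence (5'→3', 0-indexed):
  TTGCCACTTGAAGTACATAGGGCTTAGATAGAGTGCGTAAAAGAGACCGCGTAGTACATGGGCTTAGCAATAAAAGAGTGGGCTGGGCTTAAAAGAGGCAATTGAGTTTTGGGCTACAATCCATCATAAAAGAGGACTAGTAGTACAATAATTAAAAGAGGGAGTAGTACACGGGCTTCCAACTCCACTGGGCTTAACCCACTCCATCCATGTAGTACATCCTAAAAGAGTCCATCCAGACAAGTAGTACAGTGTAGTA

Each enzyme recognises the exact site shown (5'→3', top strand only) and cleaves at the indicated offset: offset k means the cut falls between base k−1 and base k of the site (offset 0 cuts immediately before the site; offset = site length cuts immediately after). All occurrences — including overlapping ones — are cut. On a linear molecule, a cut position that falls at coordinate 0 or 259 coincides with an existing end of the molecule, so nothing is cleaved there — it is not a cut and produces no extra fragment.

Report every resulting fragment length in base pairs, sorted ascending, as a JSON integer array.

[1,2,4,4,4,5,6,6,6,6,6,6,7,8,9,9,10,11,13,14,15,18,20,20,24,25]

Per-enzyme occurrences:
  EstIII TCCA/2: at [119, 177, 183, 202, 206, 230, 234] ⇒ [121, 179, 185, 204, 208, 232, 236]
  DwuI TAAAAGAG/1: at [37, 70, 89, 126, 152, 222] ⇒ [38, 71, 90, 127, 153, 223]
  TgoVI GTAGTACA/8: at [50, 139, 163, 211, 243] ⇒ [58, 147, 171, 219, 251]
  YnoVI GGGCT/5: at [19, 59, 79, 84, 110, 172, 189] ⇒ [24, 64, 84, 89, 115, 177, 194]

All cut coordinates (distinct, sorted): [24, 38, 58, 64, 71, 84, 89, 90, 115, 121, 127, 147, 153, 171, 177, 179, 185, 194, 204, 208, 219, 223, 232, 236, 251]

Fragment lengths:
  [0,24): 24 bp
  [24,38): 14 bp
  [38,58): 20 bp
  [58,64): 6 bp
  [64,71): 7 bp
  [71,84): 13 bp
  [84,89): 5 bp
  [89,90): 1 bp
  [90,115): 25 bp
  [115,121): 6 bp
  [121,127): 6 bp
  [127,147): 20 bp
  [147,153): 6 bp
  [153,171): 18 bp
  [171,177): 6 bp
  [177,179): 2 bp
  [179,185): 6 bp
  [185,194): 9 bp
  [194,204): 10 bp
  [204,208): 4 bp
  [208,219): 11 bp
  [219,223): 4 bp
  [223,232): 9 bp
  [232,236): 4 bp
  [236,251): 15 bp
  [251,259): 8 bp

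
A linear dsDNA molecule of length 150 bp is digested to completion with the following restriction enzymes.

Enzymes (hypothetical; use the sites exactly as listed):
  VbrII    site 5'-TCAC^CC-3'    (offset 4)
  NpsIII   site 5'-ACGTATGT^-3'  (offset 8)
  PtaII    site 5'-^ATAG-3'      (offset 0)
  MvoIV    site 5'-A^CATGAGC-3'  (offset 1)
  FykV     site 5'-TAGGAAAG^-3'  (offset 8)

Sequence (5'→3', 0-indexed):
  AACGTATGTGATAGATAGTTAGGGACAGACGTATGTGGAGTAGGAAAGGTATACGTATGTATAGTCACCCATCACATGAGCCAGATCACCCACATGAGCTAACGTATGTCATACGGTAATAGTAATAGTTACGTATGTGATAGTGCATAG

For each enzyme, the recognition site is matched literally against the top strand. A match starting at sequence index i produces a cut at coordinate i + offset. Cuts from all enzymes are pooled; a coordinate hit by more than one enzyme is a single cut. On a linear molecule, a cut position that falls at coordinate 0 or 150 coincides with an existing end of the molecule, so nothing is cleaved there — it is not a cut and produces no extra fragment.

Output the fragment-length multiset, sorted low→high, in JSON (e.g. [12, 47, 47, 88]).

Per-enzyme occurrences:
  VbrII TCACCC/4: at [64, 85] ⇒ [68, 89]
  NpsIII ACGTATGT/8: at [1, 28, 52, 101, 130] ⇒ [9, 36, 60, 109, 138]
  PtaII ATAG/0: at [10, 14, 60, 118, 124, 139, 146] ⇒ [10, 14, 60, 118, 124, 139, 146]
  MvoIV ACATGAGC/1: at [73, 91] ⇒ [74, 92]
  FykV TAGGAAAG/8: at [40] ⇒ [48]

All cut coordinates (distinct, sorted): [9, 10, 14, 36, 48, 60, 68, 74, 89, 92, 109, 118, 124, 138, 139, 146]

Fragment lengths:
  [0,9): 9 bp
  [9,10): 1 bp
  [10,14): 4 bp
  [14,36): 22 bp
  [36,48): 12 bp
  [48,60): 12 bp
  [60,68): 8 bp
  [68,74): 6 bp
  [74,89): 15 bp
  [89,92): 3 bp
  [92,109): 17 bp
  [109,118): 9 bp
  [118,124): 6 bp
  [124,138): 14 bp
  [138,139): 1 bp
  [139,146): 7 bp
  [146,150): 4 bp

[1,1,3,4,4,6,6,7,8,9,9,12,12,14,15,17,22]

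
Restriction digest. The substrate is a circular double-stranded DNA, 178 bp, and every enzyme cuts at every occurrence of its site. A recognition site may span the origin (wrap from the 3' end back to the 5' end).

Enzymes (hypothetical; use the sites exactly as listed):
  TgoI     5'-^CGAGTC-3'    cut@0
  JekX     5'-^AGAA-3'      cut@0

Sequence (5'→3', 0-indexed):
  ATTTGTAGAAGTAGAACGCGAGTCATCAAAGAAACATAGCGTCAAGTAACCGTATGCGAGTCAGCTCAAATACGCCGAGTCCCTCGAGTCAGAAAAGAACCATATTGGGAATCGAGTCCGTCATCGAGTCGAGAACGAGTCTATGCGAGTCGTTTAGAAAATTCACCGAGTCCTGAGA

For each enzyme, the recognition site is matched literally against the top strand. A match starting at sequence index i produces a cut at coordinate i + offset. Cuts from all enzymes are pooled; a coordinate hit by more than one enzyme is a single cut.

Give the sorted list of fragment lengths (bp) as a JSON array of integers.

[4,5,6,6,6,7,9,9,9,10,10,11,11,12,17,19,27]

Scan for sites:
  TgoI (CGAGTC, off=0): starts [18, 56, 75, 84, 112, 124, 135, 145, 166] → cuts [18, 56, 75, 84, 112, 124, 135, 145, 166]
  JekX (AGAA, off=0): starts [6, 12, 29, 90, 95, 131, 155, 175] → cuts [6, 12, 29, 90, 95, 131, 155, 175]

All cut coordinates (distinct, sorted): [6, 12, 18, 29, 56, 75, 84, 90, 95, 112, 124, 131, 135, 145, 155, 166, 175]

Fragments:
  6→12: 6 bp
  12→18: 6 bp
  18→29: 11 bp
  29→56: 27 bp
  56→75: 19 bp
  75→84: 9 bp
  84→90: 6 bp
  90→95: 5 bp
  95→112: 17 bp
  112→124: 12 bp
  124→131: 7 bp
  131→135: 4 bp
  135→145: 10 bp
  145→155: 10 bp
  155→166: 11 bp
  166→175: 9 bp
  175→6 (wrap): 178-175+6 = 9 bp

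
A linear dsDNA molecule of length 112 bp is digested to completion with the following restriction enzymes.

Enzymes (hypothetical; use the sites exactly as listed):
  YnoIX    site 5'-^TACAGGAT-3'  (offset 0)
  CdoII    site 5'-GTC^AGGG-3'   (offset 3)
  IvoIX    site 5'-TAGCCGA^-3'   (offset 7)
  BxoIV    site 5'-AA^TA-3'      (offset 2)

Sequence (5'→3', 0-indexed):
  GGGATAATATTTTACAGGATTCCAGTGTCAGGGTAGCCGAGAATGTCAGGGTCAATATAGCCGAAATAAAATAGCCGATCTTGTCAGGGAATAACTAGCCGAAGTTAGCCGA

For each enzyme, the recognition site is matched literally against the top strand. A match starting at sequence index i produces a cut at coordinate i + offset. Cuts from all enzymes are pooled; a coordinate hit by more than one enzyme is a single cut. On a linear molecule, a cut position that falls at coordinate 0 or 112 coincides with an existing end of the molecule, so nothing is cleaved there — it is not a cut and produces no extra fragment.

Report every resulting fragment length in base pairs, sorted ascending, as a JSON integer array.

Scan for sites:
  YnoIX (TACAGGAT, off=0): starts [12] → cuts [12]
  CdoII (GTCAGGG, off=3): starts [26, 44, 82] → cuts [29, 47, 85]
  IvoIX (TAGCCGA, off=7): starts [33, 57, 71, 95, 105] → cuts [40, 64, 78, 102] (position 112 is a terminus of the linear molecule — no cut)
  BxoIV (AATA, off=2): starts [5, 53, 64, 69, 89] → cuts [7, 55, 66, 71, 91]

All cut coordinates (distinct, sorted): [7, 12, 29, 40, 47, 55, 64, 66, 71, 78, 85, 91, 102]

Fragments:
  [0,7): 7 bp
  [7,12): 5 bp
  [12,29): 17 bp
  [29,40): 11 bp
  [40,47): 7 bp
  [47,55): 8 bp
  [55,64): 9 bp
  [64,66): 2 bp
  [66,71): 5 bp
  [71,78): 7 bp
  [78,85): 7 bp
  [85,91): 6 bp
  [91,102): 11 bp
  [102,112): 10 bp

[2,5,5,6,7,7,7,7,8,9,10,11,11,17]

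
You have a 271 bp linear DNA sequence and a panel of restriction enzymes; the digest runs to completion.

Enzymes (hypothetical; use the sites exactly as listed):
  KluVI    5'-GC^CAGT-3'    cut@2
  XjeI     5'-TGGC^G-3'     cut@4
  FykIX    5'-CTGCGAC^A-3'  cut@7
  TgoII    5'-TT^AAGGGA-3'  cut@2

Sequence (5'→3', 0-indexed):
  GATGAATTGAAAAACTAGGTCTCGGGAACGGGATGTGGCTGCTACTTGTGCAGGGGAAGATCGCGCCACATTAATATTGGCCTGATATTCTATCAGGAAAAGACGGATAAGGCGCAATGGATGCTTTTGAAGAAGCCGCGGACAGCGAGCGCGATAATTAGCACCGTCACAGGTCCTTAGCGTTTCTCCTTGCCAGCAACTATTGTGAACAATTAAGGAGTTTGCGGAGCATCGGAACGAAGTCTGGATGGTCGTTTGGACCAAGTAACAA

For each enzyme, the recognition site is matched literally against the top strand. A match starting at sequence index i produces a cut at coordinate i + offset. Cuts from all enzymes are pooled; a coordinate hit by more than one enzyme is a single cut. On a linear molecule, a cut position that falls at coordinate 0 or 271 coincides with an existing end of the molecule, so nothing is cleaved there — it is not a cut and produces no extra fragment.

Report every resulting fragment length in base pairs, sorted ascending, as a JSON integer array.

Scan for sites:
  KluVI (GCCAGT, off=2): no sites
  XjeI (TGGCG, off=4): no sites
  FykIX (CTGCGACA, off=7): no sites
  TgoII (TTAAGGGA, off=2): no sites

Pooled cuts: ∅

Fragment lengths:
  no cuts → one linear fragment of 271 bp

[271]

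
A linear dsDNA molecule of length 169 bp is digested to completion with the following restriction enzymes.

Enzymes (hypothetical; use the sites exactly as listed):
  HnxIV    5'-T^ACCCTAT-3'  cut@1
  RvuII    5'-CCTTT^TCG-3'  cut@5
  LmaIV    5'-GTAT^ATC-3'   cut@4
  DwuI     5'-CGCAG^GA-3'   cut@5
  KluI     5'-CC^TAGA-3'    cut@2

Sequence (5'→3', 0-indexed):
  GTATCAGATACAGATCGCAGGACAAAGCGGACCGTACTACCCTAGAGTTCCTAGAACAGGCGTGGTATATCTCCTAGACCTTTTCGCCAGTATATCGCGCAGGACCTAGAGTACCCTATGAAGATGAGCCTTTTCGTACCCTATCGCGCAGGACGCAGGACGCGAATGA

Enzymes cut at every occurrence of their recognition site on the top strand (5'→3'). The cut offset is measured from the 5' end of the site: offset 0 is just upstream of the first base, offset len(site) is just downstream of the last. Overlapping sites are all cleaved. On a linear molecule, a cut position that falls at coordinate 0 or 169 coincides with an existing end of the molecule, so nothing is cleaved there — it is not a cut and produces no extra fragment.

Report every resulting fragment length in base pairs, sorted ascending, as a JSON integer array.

[4,4,6,6,7,9,9,9,10,11,14,17,20,21,22]

Scan for sites:
  HnxIV (TACCCTAT, off=1): starts [111, 136] → cuts [112, 137]
  RvuII (CCTTTTCG, off=5): starts [78, 128] → cuts [83, 133]
  LmaIV (GTATATC, off=4): starts [64, 89] → cuts [68, 93]
  DwuI (CGCAGGA, off=5): starts [15, 97, 146, 153] → cuts [20, 102, 151, 158]
  KluI (CCTAGA, off=2): starts [40, 49, 72, 104] → cuts [42, 51, 74, 106]

Pooled cuts: [20, 42, 51, 68, 74, 83, 93, 102, 106, 112, 133, 137, 151, 158]

Fragment lengths:
  [0,20): 20 bp
  [20,42): 22 bp
  [42,51): 9 bp
  [51,68): 17 bp
  [68,74): 6 bp
  [74,83): 9 bp
  [83,93): 10 bp
  [93,102): 9 bp
  [102,106): 4 bp
  [106,112): 6 bp
  [112,133): 21 bp
  [133,137): 4 bp
  [137,151): 14 bp
  [151,158): 7 bp
  [158,169): 11 bp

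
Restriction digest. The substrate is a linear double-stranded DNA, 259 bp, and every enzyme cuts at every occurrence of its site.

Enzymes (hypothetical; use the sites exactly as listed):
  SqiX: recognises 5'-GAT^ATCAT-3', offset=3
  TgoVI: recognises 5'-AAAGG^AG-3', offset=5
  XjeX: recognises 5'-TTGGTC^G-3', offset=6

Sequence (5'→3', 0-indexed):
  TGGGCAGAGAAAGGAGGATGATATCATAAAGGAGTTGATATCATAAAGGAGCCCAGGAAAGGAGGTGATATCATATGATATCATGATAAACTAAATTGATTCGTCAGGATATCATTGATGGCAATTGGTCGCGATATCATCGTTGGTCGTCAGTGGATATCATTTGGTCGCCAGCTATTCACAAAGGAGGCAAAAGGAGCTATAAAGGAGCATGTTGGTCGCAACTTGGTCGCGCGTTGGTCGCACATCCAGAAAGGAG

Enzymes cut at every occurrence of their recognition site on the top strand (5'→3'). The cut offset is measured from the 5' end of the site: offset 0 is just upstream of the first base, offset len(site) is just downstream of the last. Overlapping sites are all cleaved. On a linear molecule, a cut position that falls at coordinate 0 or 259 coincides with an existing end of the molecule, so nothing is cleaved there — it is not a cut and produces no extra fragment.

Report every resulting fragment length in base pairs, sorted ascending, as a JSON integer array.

[2,5,7,7,8,10,10,10,10,10,11,11,11,11,12,13,13,14,15,18,20,31]

Scan for sites:
  SqiX (GATATCAT, off=3): starts [19, 36, 66, 76, 107, 132, 155] → cuts [22, 39, 69, 79, 110, 135, 158]
  TgoVI (AAAGGAG, off=5): starts [9, 27, 44, 57, 182, 192, 203, 252] → cuts [14, 32, 49, 62, 187, 197, 208, 257]
  XjeX (TTGGTCG, off=6): starts [124, 142, 163, 214, 225, 236] → cuts [130, 148, 169, 220, 231, 242]

Pooled cuts: [14, 22, 32, 39, 49, 62, 69, 79, 110, 130, 135, 148, 158, 169, 187, 197, 208, 220, 231, 242, 257]

Fragments:
  [0,14): 14 bp
  [14,22): 8 bp
  [22,32): 10 bp
  [32,39): 7 bp
  [39,49): 10 bp
  [49,62): 13 bp
  [62,69): 7 bp
  [69,79): 10 bp
  [79,110): 31 bp
  [110,130): 20 bp
  [130,135): 5 bp
  [135,148): 13 bp
  [148,158): 10 bp
  [158,169): 11 bp
  [169,187): 18 bp
  [187,197): 10 bp
  [197,208): 11 bp
  [208,220): 12 bp
  [220,231): 11 bp
  [231,242): 11 bp
  [242,257): 15 bp
  [257,259): 2 bp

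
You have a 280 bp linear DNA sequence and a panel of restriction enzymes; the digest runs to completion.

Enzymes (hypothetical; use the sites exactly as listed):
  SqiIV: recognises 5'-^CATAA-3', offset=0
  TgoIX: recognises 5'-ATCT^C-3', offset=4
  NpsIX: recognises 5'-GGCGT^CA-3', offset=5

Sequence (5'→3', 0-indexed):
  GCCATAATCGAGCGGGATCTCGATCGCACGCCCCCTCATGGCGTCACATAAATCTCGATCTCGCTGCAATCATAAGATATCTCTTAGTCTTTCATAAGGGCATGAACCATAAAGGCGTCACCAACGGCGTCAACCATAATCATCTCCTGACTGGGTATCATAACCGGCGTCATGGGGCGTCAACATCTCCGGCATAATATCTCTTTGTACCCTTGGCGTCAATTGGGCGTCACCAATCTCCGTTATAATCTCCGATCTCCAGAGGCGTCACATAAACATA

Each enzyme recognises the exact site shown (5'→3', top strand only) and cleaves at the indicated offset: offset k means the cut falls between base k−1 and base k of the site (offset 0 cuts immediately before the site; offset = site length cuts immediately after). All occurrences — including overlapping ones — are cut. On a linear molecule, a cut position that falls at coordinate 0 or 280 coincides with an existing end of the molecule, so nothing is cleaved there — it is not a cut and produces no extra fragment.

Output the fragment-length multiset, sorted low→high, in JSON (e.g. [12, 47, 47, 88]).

Per-enzyme occurrences:
  SqiIV CATAA/0: at [2, 46, 70, 92, 107, 134, 158, 192, 270] ⇒ [2, 46, 70, 92, 107, 134, 158, 192, 270]
  TgoIX ATCTC/4: at [16, 51, 57, 78, 141, 184, 198, 235, 247, 254] ⇒ [20, 55, 61, 82, 145, 188, 202, 239, 251, 258]
  NpsIX GGCGTCA/5: at [39, 113, 125, 165, 175, 214, 225, 263] ⇒ [44, 118, 130, 170, 180, 219, 230, 268]

Pooled cuts: [2, 20, 44, 46, 55, 61, 70, 82, 92, 107, 118, 130, 134, 145, 158, 170, 180, 188, 192, 202, 219, 230, 239, 251, 258, 268, 270]

Fragment lengths:
  [0,2): 2 bp
  [2,20): 18 bp
  [20,44): 24 bp
  [44,46): 2 bp
  [46,55): 9 bp
  [55,61): 6 bp
  [61,70): 9 bp
  [70,82): 12 bp
  [82,92): 10 bp
  [92,107): 15 bp
  [107,118): 11 bp
  [118,130): 12 bp
  [130,134): 4 bp
  [134,145): 11 bp
  [145,158): 13 bp
  [158,170): 12 bp
  [170,180): 10 bp
  [180,188): 8 bp
  [188,192): 4 bp
  [192,202): 10 bp
  [202,219): 17 bp
  [219,230): 11 bp
  [230,239): 9 bp
  [239,251): 12 bp
  [251,258): 7 bp
  [258,268): 10 bp
  [268,270): 2 bp
  [270,280): 10 bp

[2,2,2,4,4,6,7,8,9,9,9,10,10,10,10,10,11,11,11,12,12,12,12,13,15,17,18,24]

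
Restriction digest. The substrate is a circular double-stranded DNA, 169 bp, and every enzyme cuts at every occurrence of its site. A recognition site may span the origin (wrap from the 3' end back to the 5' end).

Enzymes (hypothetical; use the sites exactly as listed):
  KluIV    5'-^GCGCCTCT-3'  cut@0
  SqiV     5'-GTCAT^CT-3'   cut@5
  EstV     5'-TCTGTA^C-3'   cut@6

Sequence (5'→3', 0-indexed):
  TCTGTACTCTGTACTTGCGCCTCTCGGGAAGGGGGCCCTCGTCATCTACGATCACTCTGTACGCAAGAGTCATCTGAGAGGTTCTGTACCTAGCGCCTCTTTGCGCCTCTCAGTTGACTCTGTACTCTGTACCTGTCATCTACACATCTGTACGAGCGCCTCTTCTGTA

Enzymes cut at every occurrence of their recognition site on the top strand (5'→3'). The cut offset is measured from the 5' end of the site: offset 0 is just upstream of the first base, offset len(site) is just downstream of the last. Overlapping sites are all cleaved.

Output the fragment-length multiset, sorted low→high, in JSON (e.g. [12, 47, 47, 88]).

[3,3,4,7,7,8,10,12,13,15,16,20,22,29]

Site scan:
  KluIV GCGCCTCT/0: at [16, 92, 102, 155] ⇒ [16, 92, 102, 155]
  SqiV GTCATCT/5: at [40, 68, 134] ⇒ [45, 73, 139]
  EstV TCTGTAC/6: at [0, 7, 55, 82, 118, 125, 146] ⇒ [6, 13, 61, 88, 124, 131, 152]

Pooled cuts: [6, 13, 16, 45, 61, 73, 88, 92, 102, 124, 131, 139, 152, 155]

Fragment lengths:
  6→13: 7 bp
  13→16: 3 bp
  16→45: 29 bp
  45→61: 16 bp
  61→73: 12 bp
  73→88: 15 bp
  88→92: 4 bp
  92→102: 10 bp
  102→124: 22 bp
  124→131: 7 bp
  131→139: 8 bp
  139→152: 13 bp
  152→155: 3 bp
  155→6 (wrap): 169-155+6 = 20 bp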